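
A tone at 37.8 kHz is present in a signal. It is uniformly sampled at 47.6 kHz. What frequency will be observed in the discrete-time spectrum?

37.8 kHz > fs/2 = 23.8 kHz, folds to fs − 37.8 kHz = 9.8 kHz.

9.8 kHz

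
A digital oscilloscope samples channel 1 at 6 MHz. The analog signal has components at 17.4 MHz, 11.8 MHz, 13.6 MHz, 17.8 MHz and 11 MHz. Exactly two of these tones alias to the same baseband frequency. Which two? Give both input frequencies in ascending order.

11.8 MHz, 17.8 MHz

fs/2 = 3 MHz.
17.4 MHz mod fs = 5.4 MHz.
5.4 MHz > fs/2 = 3 MHz, folds to fs − 5.4 MHz = 0.6 MHz.
11.8 MHz mod fs = 5.8 MHz.
5.8 MHz > fs/2 = 3 MHz, folds to fs − 5.8 MHz = 0.2 MHz.
13.6 MHz mod fs = 1.6 MHz.
1.6 MHz ≤ fs/2 = 3 MHz, appears at 1.6 MHz.
17.8 MHz mod fs = 5.8 MHz.
5.8 MHz > fs/2 = 3 MHz, folds to fs − 5.8 MHz = 0.2 MHz.
11 MHz mod fs = 5 MHz.
5 MHz > fs/2 = 3 MHz, folds to fs − 5 MHz = 1 MHz.
11.8 MHz and 17.8 MHz both map to 0.2 MHz.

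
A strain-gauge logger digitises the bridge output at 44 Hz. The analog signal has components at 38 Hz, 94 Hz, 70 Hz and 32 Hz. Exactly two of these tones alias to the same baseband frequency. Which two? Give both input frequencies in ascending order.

fs/2 = 22 Hz.
38 Hz > fs/2 = 22 Hz, folds to fs − 38 Hz = 6 Hz.
94 Hz mod fs = 6 Hz.
6 Hz ≤ fs/2 = 22 Hz, appears at 6 Hz.
70 Hz mod fs = 26 Hz.
26 Hz > fs/2 = 22 Hz, folds to fs − 26 Hz = 18 Hz.
32 Hz > fs/2 = 22 Hz, folds to fs − 32 Hz = 12 Hz.
38 Hz and 94 Hz both map to 6 Hz.

38 Hz, 94 Hz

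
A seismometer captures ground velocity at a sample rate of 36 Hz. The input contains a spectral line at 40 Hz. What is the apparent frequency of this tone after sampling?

40 Hz mod fs = 4 Hz.
4 Hz ≤ fs/2 = 18 Hz, appears at 4 Hz.

4 Hz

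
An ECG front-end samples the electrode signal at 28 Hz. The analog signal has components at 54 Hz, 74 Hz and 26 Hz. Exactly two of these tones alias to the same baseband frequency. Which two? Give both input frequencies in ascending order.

fs/2 = 14 Hz.
54 Hz mod fs = 26 Hz.
26 Hz > fs/2 = 14 Hz, folds to fs − 26 Hz = 2 Hz.
74 Hz mod fs = 18 Hz.
18 Hz > fs/2 = 14 Hz, folds to fs − 18 Hz = 10 Hz.
26 Hz > fs/2 = 14 Hz, folds to fs − 26 Hz = 2 Hz.
26 Hz and 54 Hz both map to 2 Hz.

26 Hz, 54 Hz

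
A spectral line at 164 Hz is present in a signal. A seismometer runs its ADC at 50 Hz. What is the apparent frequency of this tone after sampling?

14 Hz

164 Hz mod fs = 14 Hz.
14 Hz ≤ fs/2 = 25 Hz, appears at 14 Hz.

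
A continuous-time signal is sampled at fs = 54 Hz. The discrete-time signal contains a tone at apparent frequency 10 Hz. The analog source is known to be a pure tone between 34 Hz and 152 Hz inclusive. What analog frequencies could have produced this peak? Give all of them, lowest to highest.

Frequencies that alias to 10 Hz are k·fs ± 10 Hz for integer k ≥ 0.
k=0: 10 Hz.
k=1: 44 Hz, 64 Hz.
k=2: 98 Hz, 118 Hz.
k=3: 152 Hz, 172 Hz.
k=4: 206 Hz, 226 Hz.
Within [34 Hz, 152 Hz]: 44 Hz, 64 Hz, 98 Hz, 118 Hz, 152 Hz.

44 Hz, 64 Hz, 98 Hz, 118 Hz, 152 Hz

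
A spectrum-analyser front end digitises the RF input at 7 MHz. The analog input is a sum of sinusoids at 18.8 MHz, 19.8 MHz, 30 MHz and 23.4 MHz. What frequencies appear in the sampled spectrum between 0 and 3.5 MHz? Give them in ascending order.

fs/2 = 3.5 MHz.
18.8 MHz mod fs = 4.8 MHz.
4.8 MHz > fs/2 = 3.5 MHz, folds to fs − 4.8 MHz = 2.2 MHz.
19.8 MHz mod fs = 5.8 MHz.
5.8 MHz > fs/2 = 3.5 MHz, folds to fs − 5.8 MHz = 1.2 MHz.
30 MHz mod fs = 2 MHz.
2 MHz ≤ fs/2 = 3.5 MHz, appears at 2 MHz.
23.4 MHz mod fs = 2.4 MHz.
2.4 MHz ≤ fs/2 = 3.5 MHz, appears at 2.4 MHz.
Distinct values: {1.2 MHz, 2 MHz, 2.2 MHz, 2.4 MHz}.

1.2 MHz, 2 MHz, 2.2 MHz, 2.4 MHz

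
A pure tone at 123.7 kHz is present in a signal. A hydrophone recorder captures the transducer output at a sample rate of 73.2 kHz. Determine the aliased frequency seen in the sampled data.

22.7 kHz

123.7 kHz mod fs = 50.5 kHz.
50.5 kHz > fs/2 = 36.6 kHz, folds to fs − 50.5 kHz = 22.7 kHz.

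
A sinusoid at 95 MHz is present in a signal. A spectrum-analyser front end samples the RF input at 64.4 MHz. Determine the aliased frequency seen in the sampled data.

95 MHz mod fs = 30.6 MHz.
30.6 MHz ≤ fs/2 = 32.2 MHz, appears at 30.6 MHz.

30.6 MHz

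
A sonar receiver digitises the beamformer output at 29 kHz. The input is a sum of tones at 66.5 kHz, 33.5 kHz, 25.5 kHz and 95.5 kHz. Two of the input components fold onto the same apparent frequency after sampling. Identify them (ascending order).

fs/2 = 14.5 kHz.
66.5 kHz mod fs = 8.5 kHz.
8.5 kHz ≤ fs/2 = 14.5 kHz, appears at 8.5 kHz.
33.5 kHz mod fs = 4.5 kHz.
4.5 kHz ≤ fs/2 = 14.5 kHz, appears at 4.5 kHz.
25.5 kHz > fs/2 = 14.5 kHz, folds to fs − 25.5 kHz = 3.5 kHz.
95.5 kHz mod fs = 8.5 kHz.
8.5 kHz ≤ fs/2 = 14.5 kHz, appears at 8.5 kHz.
66.5 kHz and 95.5 kHz both map to 8.5 kHz.

66.5 kHz, 95.5 kHz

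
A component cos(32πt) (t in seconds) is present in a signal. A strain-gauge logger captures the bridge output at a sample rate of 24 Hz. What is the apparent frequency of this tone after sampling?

ω = 32π rad/s → f = ω/(2π) = 16 Hz.
16 Hz > fs/2 = 12 Hz, folds to fs − 16 Hz = 8 Hz.

8 Hz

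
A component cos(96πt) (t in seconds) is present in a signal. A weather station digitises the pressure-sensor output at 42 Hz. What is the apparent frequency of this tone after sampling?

6 Hz

ω = 96π rad/s → f = ω/(2π) = 48 Hz.
48 Hz mod fs = 6 Hz.
6 Hz ≤ fs/2 = 21 Hz, appears at 6 Hz.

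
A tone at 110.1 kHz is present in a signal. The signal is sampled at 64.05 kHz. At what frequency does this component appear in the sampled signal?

110.1 kHz mod fs = 46.05 kHz.
46.05 kHz > fs/2 = 32.025 kHz, folds to fs − 46.05 kHz = 18 kHz.

18 kHz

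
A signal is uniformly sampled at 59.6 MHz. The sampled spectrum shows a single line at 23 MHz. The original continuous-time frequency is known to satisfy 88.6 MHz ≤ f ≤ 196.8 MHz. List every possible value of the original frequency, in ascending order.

Frequencies that alias to 23 MHz are k·fs ± 23 MHz for integer k ≥ 0.
k=0: 23 MHz.
k=1: 36.6 MHz, 82.6 MHz.
k=2: 96.2 MHz, 142.2 MHz.
k=3: 155.8 MHz, 201.8 MHz.
k=4: 215.4 MHz, 261.4 MHz.
Within [88.6 MHz, 196.8 MHz]: 96.2 MHz, 142.2 MHz, 155.8 MHz.

96.2 MHz, 142.2 MHz, 155.8 MHz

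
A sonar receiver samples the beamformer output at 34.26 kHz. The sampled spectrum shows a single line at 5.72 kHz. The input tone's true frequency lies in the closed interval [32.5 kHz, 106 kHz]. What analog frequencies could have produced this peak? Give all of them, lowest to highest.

39.98 kHz, 62.8 kHz, 74.24 kHz, 97.06 kHz

Frequencies that alias to 5.72 kHz are k·fs ± 5.72 kHz for integer k ≥ 0.
k=0: 5.72 kHz.
k=1: 28.54 kHz, 39.98 kHz.
k=2: 62.8 kHz, 74.24 kHz.
k=3: 97.06 kHz, 108.5 kHz.
k=4: 131.32 kHz, 142.76 kHz.
Within [32.5 kHz, 106 kHz]: 39.98 kHz, 62.8 kHz, 74.24 kHz, 97.06 kHz.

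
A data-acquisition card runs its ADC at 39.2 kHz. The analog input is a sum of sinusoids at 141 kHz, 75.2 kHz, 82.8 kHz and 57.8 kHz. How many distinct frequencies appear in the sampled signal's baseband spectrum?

4

fs/2 = 19.6 kHz.
141 kHz mod fs = 23.4 kHz.
23.4 kHz > fs/2 = 19.6 kHz, folds to fs − 23.4 kHz = 15.8 kHz.
75.2 kHz mod fs = 36 kHz.
36 kHz > fs/2 = 19.6 kHz, folds to fs − 36 kHz = 3.2 kHz.
82.8 kHz mod fs = 4.4 kHz.
4.4 kHz ≤ fs/2 = 19.6 kHz, appears at 4.4 kHz.
57.8 kHz mod fs = 18.6 kHz.
18.6 kHz ≤ fs/2 = 19.6 kHz, appears at 18.6 kHz.
Distinct values: {3.2 kHz, 4.4 kHz, 15.8 kHz, 18.6 kHz} → 4.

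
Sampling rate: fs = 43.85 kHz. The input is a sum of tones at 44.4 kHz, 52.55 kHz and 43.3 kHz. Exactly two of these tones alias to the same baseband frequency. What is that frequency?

0.55 kHz

fs/2 = 21.925 kHz.
44.4 kHz mod fs = 0.55 kHz.
0.55 kHz ≤ fs/2 = 21.925 kHz, appears at 0.55 kHz.
52.55 kHz mod fs = 8.7 kHz.
8.7 kHz ≤ fs/2 = 21.925 kHz, appears at 8.7 kHz.
43.3 kHz > fs/2 = 21.925 kHz, folds to fs − 43.3 kHz = 0.55 kHz.
43.3 kHz and 44.4 kHz both map to 0.55 kHz.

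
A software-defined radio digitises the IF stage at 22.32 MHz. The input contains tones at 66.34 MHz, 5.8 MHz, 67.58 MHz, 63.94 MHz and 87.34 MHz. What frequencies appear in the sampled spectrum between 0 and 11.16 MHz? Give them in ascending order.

0.62 MHz, 1.94 MHz, 3.02 MHz, 5.8 MHz

fs/2 = 11.16 MHz.
66.34 MHz mod fs = 21.7 MHz.
21.7 MHz > fs/2 = 11.16 MHz, folds to fs − 21.7 MHz = 0.62 MHz.
5.8 MHz ≤ fs/2 = 11.16 MHz, passes unchanged.
67.58 MHz mod fs = 0.62 MHz.
0.62 MHz ≤ fs/2 = 11.16 MHz, appears at 0.62 MHz.
63.94 MHz mod fs = 19.3 MHz.
19.3 MHz > fs/2 = 11.16 MHz, folds to fs − 19.3 MHz = 3.02 MHz.
87.34 MHz mod fs = 20.38 MHz.
20.38 MHz > fs/2 = 11.16 MHz, folds to fs − 20.38 MHz = 1.94 MHz.
Distinct values: {0.62 MHz, 1.94 MHz, 3.02 MHz, 5.8 MHz}.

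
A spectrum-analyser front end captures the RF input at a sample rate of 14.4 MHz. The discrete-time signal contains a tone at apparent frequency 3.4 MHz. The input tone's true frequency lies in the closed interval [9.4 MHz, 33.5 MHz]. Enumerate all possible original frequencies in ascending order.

Frequencies that alias to 3.4 MHz are k·fs ± 3.4 MHz for integer k ≥ 0.
k=0: 3.4 MHz.
k=1: 11 MHz, 17.8 MHz.
k=2: 25.4 MHz, 32.2 MHz.
k=3: 39.8 MHz, 46.6 MHz.
Within [9.4 MHz, 33.5 MHz]: 11 MHz, 17.8 MHz, 25.4 MHz, 32.2 MHz.

11 MHz, 17.8 MHz, 25.4 MHz, 32.2 MHz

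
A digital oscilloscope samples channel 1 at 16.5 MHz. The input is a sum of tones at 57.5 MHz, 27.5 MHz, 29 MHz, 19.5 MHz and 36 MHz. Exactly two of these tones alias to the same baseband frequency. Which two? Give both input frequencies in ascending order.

19.5 MHz, 36 MHz

fs/2 = 8.25 MHz.
57.5 MHz mod fs = 8 MHz.
8 MHz ≤ fs/2 = 8.25 MHz, appears at 8 MHz.
27.5 MHz mod fs = 11 MHz.
11 MHz > fs/2 = 8.25 MHz, folds to fs − 11 MHz = 5.5 MHz.
29 MHz mod fs = 12.5 MHz.
12.5 MHz > fs/2 = 8.25 MHz, folds to fs − 12.5 MHz = 4 MHz.
19.5 MHz mod fs = 3 MHz.
3 MHz ≤ fs/2 = 8.25 MHz, appears at 3 MHz.
36 MHz mod fs = 3 MHz.
3 MHz ≤ fs/2 = 8.25 MHz, appears at 3 MHz.
19.5 MHz and 36 MHz both map to 3 MHz.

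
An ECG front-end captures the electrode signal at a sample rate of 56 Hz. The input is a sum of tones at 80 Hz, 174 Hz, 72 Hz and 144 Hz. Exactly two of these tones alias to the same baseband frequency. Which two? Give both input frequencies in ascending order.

80 Hz, 144 Hz

fs/2 = 28 Hz.
80 Hz mod fs = 24 Hz.
24 Hz ≤ fs/2 = 28 Hz, appears at 24 Hz.
174 Hz mod fs = 6 Hz.
6 Hz ≤ fs/2 = 28 Hz, appears at 6 Hz.
72 Hz mod fs = 16 Hz.
16 Hz ≤ fs/2 = 28 Hz, appears at 16 Hz.
144 Hz mod fs = 32 Hz.
32 Hz > fs/2 = 28 Hz, folds to fs − 32 Hz = 24 Hz.
80 Hz and 144 Hz both map to 24 Hz.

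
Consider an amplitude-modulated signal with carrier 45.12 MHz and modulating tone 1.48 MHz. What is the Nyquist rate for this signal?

93.2 MHz

AM sidebands sit at fc ± fm = 43.64 MHz and 46.6 MHz.
Highest-frequency component: 46.6 MHz.
Nyquist rate = 2 × 46.6 MHz = 93.2 MHz.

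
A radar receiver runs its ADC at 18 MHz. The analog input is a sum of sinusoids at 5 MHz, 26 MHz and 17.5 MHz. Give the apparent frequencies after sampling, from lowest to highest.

fs/2 = 9 MHz.
5 MHz ≤ fs/2 = 9 MHz, passes unchanged.
26 MHz mod fs = 8 MHz.
8 MHz ≤ fs/2 = 9 MHz, appears at 8 MHz.
17.5 MHz > fs/2 = 9 MHz, folds to fs − 17.5 MHz = 0.5 MHz.
Distinct values: {0.5 MHz, 5 MHz, 8 MHz}.

0.5 MHz, 5 MHz, 8 MHz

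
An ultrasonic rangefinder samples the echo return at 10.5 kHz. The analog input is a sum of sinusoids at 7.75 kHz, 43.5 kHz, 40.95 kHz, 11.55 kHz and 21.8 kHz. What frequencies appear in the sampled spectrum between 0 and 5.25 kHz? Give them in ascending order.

fs/2 = 5.25 kHz.
7.75 kHz > fs/2 = 5.25 kHz, folds to fs − 7.75 kHz = 2.75 kHz.
43.5 kHz mod fs = 1.5 kHz.
1.5 kHz ≤ fs/2 = 5.25 kHz, appears at 1.5 kHz.
40.95 kHz mod fs = 9.45 kHz.
9.45 kHz > fs/2 = 5.25 kHz, folds to fs − 9.45 kHz = 1.05 kHz.
11.55 kHz mod fs = 1.05 kHz.
1.05 kHz ≤ fs/2 = 5.25 kHz, appears at 1.05 kHz.
21.8 kHz mod fs = 0.8 kHz.
0.8 kHz ≤ fs/2 = 5.25 kHz, appears at 0.8 kHz.
Distinct values: {0.8 kHz, 1.05 kHz, 1.5 kHz, 2.75 kHz}.

0.8 kHz, 1.05 kHz, 1.5 kHz, 2.75 kHz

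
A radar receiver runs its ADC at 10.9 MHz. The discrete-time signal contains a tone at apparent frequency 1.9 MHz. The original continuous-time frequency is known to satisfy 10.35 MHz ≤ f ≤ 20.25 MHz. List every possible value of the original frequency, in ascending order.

12.8 MHz, 19.9 MHz

Frequencies that alias to 1.9 MHz are k·fs ± 1.9 MHz for integer k ≥ 0.
k=0: 1.9 MHz.
k=1: 9 MHz, 12.8 MHz.
k=2: 19.9 MHz, 23.7 MHz.
k=3: 30.8 MHz, 34.6 MHz.
Within [10.35 MHz, 20.25 MHz]: 12.8 MHz, 19.9 MHz.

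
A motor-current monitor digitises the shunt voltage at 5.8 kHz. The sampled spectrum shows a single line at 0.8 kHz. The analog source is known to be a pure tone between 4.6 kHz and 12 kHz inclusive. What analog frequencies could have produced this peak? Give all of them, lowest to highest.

Frequencies that alias to 0.8 kHz are k·fs ± 0.8 kHz for integer k ≥ 0.
k=0: 0.8 kHz.
k=1: 5 kHz, 6.6 kHz.
k=2: 10.8 kHz, 12.4 kHz.
k=3: 16.6 kHz, 18.2 kHz.
Within [4.6 kHz, 12 kHz]: 5 kHz, 6.6 kHz, 10.8 kHz.

5 kHz, 6.6 kHz, 10.8 kHz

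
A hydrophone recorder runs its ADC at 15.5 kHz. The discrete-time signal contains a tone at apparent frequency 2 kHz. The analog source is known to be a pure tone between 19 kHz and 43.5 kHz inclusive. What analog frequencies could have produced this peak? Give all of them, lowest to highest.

29 kHz, 33 kHz

Frequencies that alias to 2 kHz are k·fs ± 2 kHz for integer k ≥ 0.
k=0: 2 kHz.
k=1: 13.5 kHz, 17.5 kHz.
k=2: 29 kHz, 33 kHz.
k=3: 44.5 kHz, 48.5 kHz.
Within [19 kHz, 43.5 kHz]: 29 kHz, 33 kHz.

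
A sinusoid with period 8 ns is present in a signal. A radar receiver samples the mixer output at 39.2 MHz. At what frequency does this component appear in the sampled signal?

T = 8 ns → f = 1/T = 125 MHz.
125 MHz mod fs = 7.4 MHz.
7.4 MHz ≤ fs/2 = 19.6 MHz, appears at 7.4 MHz.

7.4 MHz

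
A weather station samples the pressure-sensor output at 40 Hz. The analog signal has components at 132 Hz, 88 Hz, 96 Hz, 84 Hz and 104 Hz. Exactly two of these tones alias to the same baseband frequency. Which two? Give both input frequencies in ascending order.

96 Hz, 104 Hz

fs/2 = 20 Hz.
132 Hz mod fs = 12 Hz.
12 Hz ≤ fs/2 = 20 Hz, appears at 12 Hz.
88 Hz mod fs = 8 Hz.
8 Hz ≤ fs/2 = 20 Hz, appears at 8 Hz.
96 Hz mod fs = 16 Hz.
16 Hz ≤ fs/2 = 20 Hz, appears at 16 Hz.
84 Hz mod fs = 4 Hz.
4 Hz ≤ fs/2 = 20 Hz, appears at 4 Hz.
104 Hz mod fs = 24 Hz.
24 Hz > fs/2 = 20 Hz, folds to fs − 24 Hz = 16 Hz.
96 Hz and 104 Hz both map to 16 Hz.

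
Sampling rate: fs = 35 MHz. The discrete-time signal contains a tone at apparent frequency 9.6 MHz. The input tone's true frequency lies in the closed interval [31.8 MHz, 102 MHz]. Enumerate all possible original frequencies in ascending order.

Frequencies that alias to 9.6 MHz are k·fs ± 9.6 MHz for integer k ≥ 0.
k=0: 9.6 MHz.
k=1: 25.4 MHz, 44.6 MHz.
k=2: 60.4 MHz, 79.6 MHz.
k=3: 95.4 MHz, 114.6 MHz.
k=4: 130.4 MHz, 149.6 MHz.
Within [31.8 MHz, 102 MHz]: 44.6 MHz, 60.4 MHz, 79.6 MHz, 95.4 MHz.

44.6 MHz, 60.4 MHz, 79.6 MHz, 95.4 MHz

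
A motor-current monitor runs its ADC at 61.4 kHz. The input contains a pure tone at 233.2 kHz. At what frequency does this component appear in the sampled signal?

233.2 kHz mod fs = 49 kHz.
49 kHz > fs/2 = 30.7 kHz, folds to fs − 49 kHz = 12.4 kHz.

12.4 kHz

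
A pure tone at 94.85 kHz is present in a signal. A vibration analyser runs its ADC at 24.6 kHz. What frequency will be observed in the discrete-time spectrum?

3.55 kHz

94.85 kHz mod fs = 21.05 kHz.
21.05 kHz > fs/2 = 12.3 kHz, folds to fs − 21.05 kHz = 3.55 kHz.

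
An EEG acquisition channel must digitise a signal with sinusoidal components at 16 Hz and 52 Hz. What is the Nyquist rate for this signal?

104 Hz

Highest-frequency component: 52 Hz.
Nyquist rate = 2 × 52 Hz = 104 Hz.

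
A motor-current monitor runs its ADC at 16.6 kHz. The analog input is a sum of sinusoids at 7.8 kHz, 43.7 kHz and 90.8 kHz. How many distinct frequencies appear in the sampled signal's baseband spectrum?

fs/2 = 8.3 kHz.
7.8 kHz ≤ fs/2 = 8.3 kHz, passes unchanged.
43.7 kHz mod fs = 10.5 kHz.
10.5 kHz > fs/2 = 8.3 kHz, folds to fs − 10.5 kHz = 6.1 kHz.
90.8 kHz mod fs = 7.8 kHz.
7.8 kHz ≤ fs/2 = 8.3 kHz, appears at 7.8 kHz.
Distinct values: {6.1 kHz, 7.8 kHz} → 2.

2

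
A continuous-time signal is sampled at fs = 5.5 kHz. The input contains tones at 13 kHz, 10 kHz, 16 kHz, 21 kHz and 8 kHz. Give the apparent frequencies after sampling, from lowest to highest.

0.5 kHz, 1 kHz, 2 kHz, 2.5 kHz

fs/2 = 2.75 kHz.
13 kHz mod fs = 2 kHz.
2 kHz ≤ fs/2 = 2.75 kHz, appears at 2 kHz.
10 kHz mod fs = 4.5 kHz.
4.5 kHz > fs/2 = 2.75 kHz, folds to fs − 4.5 kHz = 1 kHz.
16 kHz mod fs = 5 kHz.
5 kHz > fs/2 = 2.75 kHz, folds to fs − 5 kHz = 0.5 kHz.
21 kHz mod fs = 4.5 kHz.
4.5 kHz > fs/2 = 2.75 kHz, folds to fs − 4.5 kHz = 1 kHz.
8 kHz mod fs = 2.5 kHz.
2.5 kHz ≤ fs/2 = 2.75 kHz, appears at 2.5 kHz.
Distinct values: {0.5 kHz, 1 kHz, 2 kHz, 2.5 kHz}.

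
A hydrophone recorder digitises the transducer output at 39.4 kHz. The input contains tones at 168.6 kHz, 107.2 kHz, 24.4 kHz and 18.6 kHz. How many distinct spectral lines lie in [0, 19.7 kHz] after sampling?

fs/2 = 19.7 kHz.
168.6 kHz mod fs = 11 kHz.
11 kHz ≤ fs/2 = 19.7 kHz, appears at 11 kHz.
107.2 kHz mod fs = 28.4 kHz.
28.4 kHz > fs/2 = 19.7 kHz, folds to fs − 28.4 kHz = 11 kHz.
24.4 kHz > fs/2 = 19.7 kHz, folds to fs − 24.4 kHz = 15 kHz.
18.6 kHz ≤ fs/2 = 19.7 kHz, passes unchanged.
Distinct values: {11 kHz, 15 kHz, 18.6 kHz} → 3.

3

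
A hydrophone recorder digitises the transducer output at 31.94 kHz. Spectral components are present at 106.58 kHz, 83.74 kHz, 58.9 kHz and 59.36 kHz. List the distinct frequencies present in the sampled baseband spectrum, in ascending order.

fs/2 = 15.97 kHz.
106.58 kHz mod fs = 10.76 kHz.
10.76 kHz ≤ fs/2 = 15.97 kHz, appears at 10.76 kHz.
83.74 kHz mod fs = 19.86 kHz.
19.86 kHz > fs/2 = 15.97 kHz, folds to fs − 19.86 kHz = 12.08 kHz.
58.9 kHz mod fs = 26.96 kHz.
26.96 kHz > fs/2 = 15.97 kHz, folds to fs − 26.96 kHz = 4.98 kHz.
59.36 kHz mod fs = 27.42 kHz.
27.42 kHz > fs/2 = 15.97 kHz, folds to fs − 27.42 kHz = 4.52 kHz.
Distinct values: {4.52 kHz, 4.98 kHz, 10.76 kHz, 12.08 kHz}.

4.52 kHz, 4.98 kHz, 10.76 kHz, 12.08 kHz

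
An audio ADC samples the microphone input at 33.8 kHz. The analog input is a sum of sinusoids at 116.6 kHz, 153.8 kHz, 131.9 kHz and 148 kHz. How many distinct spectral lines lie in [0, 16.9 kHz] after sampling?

3

fs/2 = 16.9 kHz.
116.6 kHz mod fs = 15.2 kHz.
15.2 kHz ≤ fs/2 = 16.9 kHz, appears at 15.2 kHz.
153.8 kHz mod fs = 18.6 kHz.
18.6 kHz > fs/2 = 16.9 kHz, folds to fs − 18.6 kHz = 15.2 kHz.
131.9 kHz mod fs = 30.5 kHz.
30.5 kHz > fs/2 = 16.9 kHz, folds to fs − 30.5 kHz = 3.3 kHz.
148 kHz mod fs = 12.8 kHz.
12.8 kHz ≤ fs/2 = 16.9 kHz, appears at 12.8 kHz.
Distinct values: {3.3 kHz, 12.8 kHz, 15.2 kHz} → 3.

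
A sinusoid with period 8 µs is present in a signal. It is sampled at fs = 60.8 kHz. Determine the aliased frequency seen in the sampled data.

3.4 kHz

T = 8 µs → f = 1/T = 125 kHz.
125 kHz mod fs = 3.4 kHz.
3.4 kHz ≤ fs/2 = 30.4 kHz, appears at 3.4 kHz.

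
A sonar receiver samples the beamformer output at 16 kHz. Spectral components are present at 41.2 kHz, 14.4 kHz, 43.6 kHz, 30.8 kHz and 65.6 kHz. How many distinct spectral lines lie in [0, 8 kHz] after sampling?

4

fs/2 = 8 kHz.
41.2 kHz mod fs = 9.2 kHz.
9.2 kHz > fs/2 = 8 kHz, folds to fs − 9.2 kHz = 6.8 kHz.
14.4 kHz > fs/2 = 8 kHz, folds to fs − 14.4 kHz = 1.6 kHz.
43.6 kHz mod fs = 11.6 kHz.
11.6 kHz > fs/2 = 8 kHz, folds to fs − 11.6 kHz = 4.4 kHz.
30.8 kHz mod fs = 14.8 kHz.
14.8 kHz > fs/2 = 8 kHz, folds to fs − 14.8 kHz = 1.2 kHz.
65.6 kHz mod fs = 1.6 kHz.
1.6 kHz ≤ fs/2 = 8 kHz, appears at 1.6 kHz.
Distinct values: {1.2 kHz, 1.6 kHz, 4.4 kHz, 6.8 kHz} → 4.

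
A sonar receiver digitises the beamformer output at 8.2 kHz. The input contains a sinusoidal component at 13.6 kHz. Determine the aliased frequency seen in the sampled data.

2.8 kHz

13.6 kHz mod fs = 5.4 kHz.
5.4 kHz > fs/2 = 4.1 kHz, folds to fs − 5.4 kHz = 2.8 kHz.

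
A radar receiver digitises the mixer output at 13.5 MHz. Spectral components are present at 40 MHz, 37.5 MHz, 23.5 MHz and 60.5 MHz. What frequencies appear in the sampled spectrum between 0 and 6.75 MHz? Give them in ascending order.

0.5 MHz, 3 MHz, 3.5 MHz, 6.5 MHz

fs/2 = 6.75 MHz.
40 MHz mod fs = 13 MHz.
13 MHz > fs/2 = 6.75 MHz, folds to fs − 13 MHz = 0.5 MHz.
37.5 MHz mod fs = 10.5 MHz.
10.5 MHz > fs/2 = 6.75 MHz, folds to fs − 10.5 MHz = 3 MHz.
23.5 MHz mod fs = 10 MHz.
10 MHz > fs/2 = 6.75 MHz, folds to fs − 10 MHz = 3.5 MHz.
60.5 MHz mod fs = 6.5 MHz.
6.5 MHz ≤ fs/2 = 6.75 MHz, appears at 6.5 MHz.
Distinct values: {0.5 MHz, 3 MHz, 3.5 MHz, 6.5 MHz}.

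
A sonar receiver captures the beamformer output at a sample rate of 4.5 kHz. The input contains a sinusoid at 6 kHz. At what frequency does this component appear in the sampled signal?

1.5 kHz

6 kHz mod fs = 1.5 kHz.
1.5 kHz ≤ fs/2 = 2.25 kHz, appears at 1.5 kHz.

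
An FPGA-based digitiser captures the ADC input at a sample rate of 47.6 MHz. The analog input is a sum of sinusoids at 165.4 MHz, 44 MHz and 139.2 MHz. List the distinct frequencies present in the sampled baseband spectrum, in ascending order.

3.6 MHz, 22.6 MHz

fs/2 = 23.8 MHz.
165.4 MHz mod fs = 22.6 MHz.
22.6 MHz ≤ fs/2 = 23.8 MHz, appears at 22.6 MHz.
44 MHz > fs/2 = 23.8 MHz, folds to fs − 44 MHz = 3.6 MHz.
139.2 MHz mod fs = 44 MHz.
44 MHz > fs/2 = 23.8 MHz, folds to fs − 44 MHz = 3.6 MHz.
Distinct values: {3.6 MHz, 22.6 MHz}.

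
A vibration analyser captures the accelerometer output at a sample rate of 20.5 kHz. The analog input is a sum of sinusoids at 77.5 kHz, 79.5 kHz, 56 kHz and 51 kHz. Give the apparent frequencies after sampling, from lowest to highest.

fs/2 = 10.25 kHz.
77.5 kHz mod fs = 16 kHz.
16 kHz > fs/2 = 10.25 kHz, folds to fs − 16 kHz = 4.5 kHz.
79.5 kHz mod fs = 18 kHz.
18 kHz > fs/2 = 10.25 kHz, folds to fs − 18 kHz = 2.5 kHz.
56 kHz mod fs = 15 kHz.
15 kHz > fs/2 = 10.25 kHz, folds to fs − 15 kHz = 5.5 kHz.
51 kHz mod fs = 10 kHz.
10 kHz ≤ fs/2 = 10.25 kHz, appears at 10 kHz.
Distinct values: {2.5 kHz, 4.5 kHz, 5.5 kHz, 10 kHz}.

2.5 kHz, 4.5 kHz, 5.5 kHz, 10 kHz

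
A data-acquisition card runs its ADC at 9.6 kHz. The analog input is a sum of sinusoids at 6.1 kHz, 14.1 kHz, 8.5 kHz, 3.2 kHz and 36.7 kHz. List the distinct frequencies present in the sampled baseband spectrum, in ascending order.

fs/2 = 4.8 kHz.
6.1 kHz > fs/2 = 4.8 kHz, folds to fs − 6.1 kHz = 3.5 kHz.
14.1 kHz mod fs = 4.5 kHz.
4.5 kHz ≤ fs/2 = 4.8 kHz, appears at 4.5 kHz.
8.5 kHz > fs/2 = 4.8 kHz, folds to fs − 8.5 kHz = 1.1 kHz.
3.2 kHz ≤ fs/2 = 4.8 kHz, passes unchanged.
36.7 kHz mod fs = 7.9 kHz.
7.9 kHz > fs/2 = 4.8 kHz, folds to fs − 7.9 kHz = 1.7 kHz.
Distinct values: {1.1 kHz, 1.7 kHz, 3.2 kHz, 3.5 kHz, 4.5 kHz}.

1.1 kHz, 1.7 kHz, 3.2 kHz, 3.5 kHz, 4.5 kHz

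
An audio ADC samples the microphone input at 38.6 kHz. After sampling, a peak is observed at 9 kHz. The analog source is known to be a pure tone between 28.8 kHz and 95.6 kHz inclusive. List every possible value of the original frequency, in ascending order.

29.6 kHz, 47.6 kHz, 68.2 kHz, 86.2 kHz

Frequencies that alias to 9 kHz are k·fs ± 9 kHz for integer k ≥ 0.
k=0: 9 kHz.
k=1: 29.6 kHz, 47.6 kHz.
k=2: 68.2 kHz, 86.2 kHz.
k=3: 106.8 kHz, 124.8 kHz.
Within [28.8 kHz, 95.6 kHz]: 29.6 kHz, 47.6 kHz, 68.2 kHz, 86.2 kHz.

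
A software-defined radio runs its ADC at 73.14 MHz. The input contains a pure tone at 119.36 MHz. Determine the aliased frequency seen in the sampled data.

119.36 MHz mod fs = 46.22 MHz.
46.22 MHz > fs/2 = 36.57 MHz, folds to fs − 46.22 MHz = 26.92 MHz.

26.92 MHz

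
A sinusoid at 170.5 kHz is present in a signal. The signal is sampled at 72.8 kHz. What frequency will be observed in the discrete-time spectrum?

24.9 kHz

170.5 kHz mod fs = 24.9 kHz.
24.9 kHz ≤ fs/2 = 36.4 kHz, appears at 24.9 kHz.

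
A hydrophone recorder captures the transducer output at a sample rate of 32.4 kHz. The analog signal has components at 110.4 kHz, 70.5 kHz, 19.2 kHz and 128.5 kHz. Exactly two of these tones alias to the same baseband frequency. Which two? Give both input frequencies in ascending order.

fs/2 = 16.2 kHz.
110.4 kHz mod fs = 13.2 kHz.
13.2 kHz ≤ fs/2 = 16.2 kHz, appears at 13.2 kHz.
70.5 kHz mod fs = 5.7 kHz.
5.7 kHz ≤ fs/2 = 16.2 kHz, appears at 5.7 kHz.
19.2 kHz > fs/2 = 16.2 kHz, folds to fs − 19.2 kHz = 13.2 kHz.
128.5 kHz mod fs = 31.3 kHz.
31.3 kHz > fs/2 = 16.2 kHz, folds to fs − 31.3 kHz = 1.1 kHz.
19.2 kHz and 110.4 kHz both map to 13.2 kHz.

19.2 kHz, 110.4 kHz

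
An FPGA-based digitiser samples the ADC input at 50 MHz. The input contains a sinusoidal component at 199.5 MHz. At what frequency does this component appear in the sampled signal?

199.5 MHz mod fs = 49.5 MHz.
49.5 MHz > fs/2 = 25 MHz, folds to fs − 49.5 MHz = 0.5 MHz.

0.5 MHz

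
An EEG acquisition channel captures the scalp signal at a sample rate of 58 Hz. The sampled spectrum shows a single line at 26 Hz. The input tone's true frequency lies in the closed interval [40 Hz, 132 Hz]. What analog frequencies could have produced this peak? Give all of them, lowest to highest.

Frequencies that alias to 26 Hz are k·fs ± 26 Hz for integer k ≥ 0.
k=0: 26 Hz.
k=1: 32 Hz, 84 Hz.
k=2: 90 Hz, 142 Hz.
k=3: 148 Hz, 200 Hz.
Within [40 Hz, 132 Hz]: 84 Hz, 90 Hz.

84 Hz, 90 Hz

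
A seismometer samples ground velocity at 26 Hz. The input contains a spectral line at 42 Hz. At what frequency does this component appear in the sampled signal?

42 Hz mod fs = 16 Hz.
16 Hz > fs/2 = 13 Hz, folds to fs − 16 Hz = 10 Hz.

10 Hz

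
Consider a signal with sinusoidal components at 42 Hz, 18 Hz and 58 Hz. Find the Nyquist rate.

116 Hz

Highest-frequency component: 58 Hz.
Nyquist rate = 2 × 58 Hz = 116 Hz.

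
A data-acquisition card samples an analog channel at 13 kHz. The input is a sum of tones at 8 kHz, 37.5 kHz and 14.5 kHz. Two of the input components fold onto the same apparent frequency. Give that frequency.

1.5 kHz

fs/2 = 6.5 kHz.
8 kHz > fs/2 = 6.5 kHz, folds to fs − 8 kHz = 5 kHz.
37.5 kHz mod fs = 11.5 kHz.
11.5 kHz > fs/2 = 6.5 kHz, folds to fs − 11.5 kHz = 1.5 kHz.
14.5 kHz mod fs = 1.5 kHz.
1.5 kHz ≤ fs/2 = 6.5 kHz, appears at 1.5 kHz.
14.5 kHz and 37.5 kHz both map to 1.5 kHz.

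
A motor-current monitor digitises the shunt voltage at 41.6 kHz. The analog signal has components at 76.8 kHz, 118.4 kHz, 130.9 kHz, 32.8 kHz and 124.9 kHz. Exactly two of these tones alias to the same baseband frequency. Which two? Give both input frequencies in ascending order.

76.8 kHz, 118.4 kHz

fs/2 = 20.8 kHz.
76.8 kHz mod fs = 35.2 kHz.
35.2 kHz > fs/2 = 20.8 kHz, folds to fs − 35.2 kHz = 6.4 kHz.
118.4 kHz mod fs = 35.2 kHz.
35.2 kHz > fs/2 = 20.8 kHz, folds to fs − 35.2 kHz = 6.4 kHz.
130.9 kHz mod fs = 6.1 kHz.
6.1 kHz ≤ fs/2 = 20.8 kHz, appears at 6.1 kHz.
32.8 kHz > fs/2 = 20.8 kHz, folds to fs − 32.8 kHz = 8.8 kHz.
124.9 kHz mod fs = 0.1 kHz.
0.1 kHz ≤ fs/2 = 20.8 kHz, appears at 0.1 kHz.
76.8 kHz and 118.4 kHz both map to 6.4 kHz.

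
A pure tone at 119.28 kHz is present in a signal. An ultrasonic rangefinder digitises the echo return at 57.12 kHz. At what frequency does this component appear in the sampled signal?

5.04 kHz

119.28 kHz mod fs = 5.04 kHz.
5.04 kHz ≤ fs/2 = 28.56 kHz, appears at 5.04 kHz.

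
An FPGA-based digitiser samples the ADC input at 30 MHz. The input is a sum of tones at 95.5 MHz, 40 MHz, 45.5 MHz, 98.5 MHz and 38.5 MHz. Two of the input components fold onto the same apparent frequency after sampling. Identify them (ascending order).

fs/2 = 15 MHz.
95.5 MHz mod fs = 5.5 MHz.
5.5 MHz ≤ fs/2 = 15 MHz, appears at 5.5 MHz.
40 MHz mod fs = 10 MHz.
10 MHz ≤ fs/2 = 15 MHz, appears at 10 MHz.
45.5 MHz mod fs = 15.5 MHz.
15.5 MHz > fs/2 = 15 MHz, folds to fs − 15.5 MHz = 14.5 MHz.
98.5 MHz mod fs = 8.5 MHz.
8.5 MHz ≤ fs/2 = 15 MHz, appears at 8.5 MHz.
38.5 MHz mod fs = 8.5 MHz.
8.5 MHz ≤ fs/2 = 15 MHz, appears at 8.5 MHz.
38.5 MHz and 98.5 MHz both map to 8.5 MHz.

38.5 MHz, 98.5 MHz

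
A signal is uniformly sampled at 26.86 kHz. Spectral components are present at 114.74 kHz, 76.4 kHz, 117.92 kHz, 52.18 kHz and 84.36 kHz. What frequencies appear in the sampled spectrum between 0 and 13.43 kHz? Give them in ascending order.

1.54 kHz, 3.78 kHz, 4.18 kHz, 7.3 kHz, 10.48 kHz

fs/2 = 13.43 kHz.
114.74 kHz mod fs = 7.3 kHz.
7.3 kHz ≤ fs/2 = 13.43 kHz, appears at 7.3 kHz.
76.4 kHz mod fs = 22.68 kHz.
22.68 kHz > fs/2 = 13.43 kHz, folds to fs − 22.68 kHz = 4.18 kHz.
117.92 kHz mod fs = 10.48 kHz.
10.48 kHz ≤ fs/2 = 13.43 kHz, appears at 10.48 kHz.
52.18 kHz mod fs = 25.32 kHz.
25.32 kHz > fs/2 = 13.43 kHz, folds to fs − 25.32 kHz = 1.54 kHz.
84.36 kHz mod fs = 3.78 kHz.
3.78 kHz ≤ fs/2 = 13.43 kHz, appears at 3.78 kHz.
Distinct values: {1.54 kHz, 3.78 kHz, 4.18 kHz, 7.3 kHz, 10.48 kHz}.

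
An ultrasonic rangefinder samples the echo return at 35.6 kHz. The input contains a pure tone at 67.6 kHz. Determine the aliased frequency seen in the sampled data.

3.6 kHz

67.6 kHz mod fs = 32 kHz.
32 kHz > fs/2 = 17.8 kHz, folds to fs − 32 kHz = 3.6 kHz.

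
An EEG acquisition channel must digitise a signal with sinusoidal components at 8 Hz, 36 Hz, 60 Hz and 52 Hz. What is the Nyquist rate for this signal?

120 Hz

Highest-frequency component: 60 Hz.
Nyquist rate = 2 × 60 Hz = 120 Hz.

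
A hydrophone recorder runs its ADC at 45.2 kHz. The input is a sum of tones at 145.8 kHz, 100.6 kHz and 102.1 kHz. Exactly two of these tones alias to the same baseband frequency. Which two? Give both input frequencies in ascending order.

100.6 kHz, 145.8 kHz

fs/2 = 22.6 kHz.
145.8 kHz mod fs = 10.2 kHz.
10.2 kHz ≤ fs/2 = 22.6 kHz, appears at 10.2 kHz.
100.6 kHz mod fs = 10.2 kHz.
10.2 kHz ≤ fs/2 = 22.6 kHz, appears at 10.2 kHz.
102.1 kHz mod fs = 11.7 kHz.
11.7 kHz ≤ fs/2 = 22.6 kHz, appears at 11.7 kHz.
100.6 kHz and 145.8 kHz both map to 10.2 kHz.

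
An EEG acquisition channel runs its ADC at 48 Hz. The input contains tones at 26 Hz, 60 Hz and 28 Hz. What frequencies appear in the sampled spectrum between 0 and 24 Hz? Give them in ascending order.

12 Hz, 20 Hz, 22 Hz

fs/2 = 24 Hz.
26 Hz > fs/2 = 24 Hz, folds to fs − 26 Hz = 22 Hz.
60 Hz mod fs = 12 Hz.
12 Hz ≤ fs/2 = 24 Hz, appears at 12 Hz.
28 Hz > fs/2 = 24 Hz, folds to fs − 28 Hz = 20 Hz.
Distinct values: {12 Hz, 20 Hz, 22 Hz}.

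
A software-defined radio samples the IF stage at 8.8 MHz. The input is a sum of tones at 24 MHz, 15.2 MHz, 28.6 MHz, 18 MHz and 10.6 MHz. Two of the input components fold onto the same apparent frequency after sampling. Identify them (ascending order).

15.2 MHz, 24 MHz

fs/2 = 4.4 MHz.
24 MHz mod fs = 6.4 MHz.
6.4 MHz > fs/2 = 4.4 MHz, folds to fs − 6.4 MHz = 2.4 MHz.
15.2 MHz mod fs = 6.4 MHz.
6.4 MHz > fs/2 = 4.4 MHz, folds to fs − 6.4 MHz = 2.4 MHz.
28.6 MHz mod fs = 2.2 MHz.
2.2 MHz ≤ fs/2 = 4.4 MHz, appears at 2.2 MHz.
18 MHz mod fs = 0.4 MHz.
0.4 MHz ≤ fs/2 = 4.4 MHz, appears at 0.4 MHz.
10.6 MHz mod fs = 1.8 MHz.
1.8 MHz ≤ fs/2 = 4.4 MHz, appears at 1.8 MHz.
15.2 MHz and 24 MHz both map to 2.4 MHz.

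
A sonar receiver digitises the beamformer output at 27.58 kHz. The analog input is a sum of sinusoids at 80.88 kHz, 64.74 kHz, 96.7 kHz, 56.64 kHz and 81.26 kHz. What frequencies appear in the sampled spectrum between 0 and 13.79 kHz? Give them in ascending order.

1.48 kHz, 1.86 kHz, 9.58 kHz, 13.62 kHz

fs/2 = 13.79 kHz.
80.88 kHz mod fs = 25.72 kHz.
25.72 kHz > fs/2 = 13.79 kHz, folds to fs − 25.72 kHz = 1.86 kHz.
64.74 kHz mod fs = 9.58 kHz.
9.58 kHz ≤ fs/2 = 13.79 kHz, appears at 9.58 kHz.
96.7 kHz mod fs = 13.96 kHz.
13.96 kHz > fs/2 = 13.79 kHz, folds to fs − 13.96 kHz = 13.62 kHz.
56.64 kHz mod fs = 1.48 kHz.
1.48 kHz ≤ fs/2 = 13.79 kHz, appears at 1.48 kHz.
81.26 kHz mod fs = 26.1 kHz.
26.1 kHz > fs/2 = 13.79 kHz, folds to fs − 26.1 kHz = 1.48 kHz.
Distinct values: {1.48 kHz, 1.86 kHz, 9.58 kHz, 13.62 kHz}.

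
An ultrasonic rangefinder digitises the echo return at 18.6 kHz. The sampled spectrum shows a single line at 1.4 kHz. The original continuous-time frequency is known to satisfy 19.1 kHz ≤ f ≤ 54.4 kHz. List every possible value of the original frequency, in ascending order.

20 kHz, 35.8 kHz, 38.6 kHz, 54.4 kHz

Frequencies that alias to 1.4 kHz are k·fs ± 1.4 kHz for integer k ≥ 0.
k=0: 1.4 kHz.
k=1: 17.2 kHz, 20 kHz.
k=2: 35.8 kHz, 38.6 kHz.
k=3: 54.4 kHz, 57.2 kHz.
k=4: 73 kHz, 75.8 kHz.
Within [19.1 kHz, 54.4 kHz]: 20 kHz, 35.8 kHz, 38.6 kHz, 54.4 kHz.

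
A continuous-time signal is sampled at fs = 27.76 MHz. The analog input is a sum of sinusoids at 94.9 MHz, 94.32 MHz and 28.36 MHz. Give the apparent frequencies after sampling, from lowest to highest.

0.6 MHz, 11.04 MHz, 11.62 MHz

fs/2 = 13.88 MHz.
94.9 MHz mod fs = 11.62 MHz.
11.62 MHz ≤ fs/2 = 13.88 MHz, appears at 11.62 MHz.
94.32 MHz mod fs = 11.04 MHz.
11.04 MHz ≤ fs/2 = 13.88 MHz, appears at 11.04 MHz.
28.36 MHz mod fs = 0.6 MHz.
0.6 MHz ≤ fs/2 = 13.88 MHz, appears at 0.6 MHz.
Distinct values: {0.6 MHz, 11.04 MHz, 11.62 MHz}.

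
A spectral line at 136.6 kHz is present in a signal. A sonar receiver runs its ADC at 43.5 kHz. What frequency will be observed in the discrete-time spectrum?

136.6 kHz mod fs = 6.1 kHz.
6.1 kHz ≤ fs/2 = 21.75 kHz, appears at 6.1 kHz.

6.1 kHz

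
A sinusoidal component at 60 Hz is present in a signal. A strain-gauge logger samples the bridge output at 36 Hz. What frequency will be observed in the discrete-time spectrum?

60 Hz mod fs = 24 Hz.
24 Hz > fs/2 = 18 Hz, folds to fs − 24 Hz = 12 Hz.

12 Hz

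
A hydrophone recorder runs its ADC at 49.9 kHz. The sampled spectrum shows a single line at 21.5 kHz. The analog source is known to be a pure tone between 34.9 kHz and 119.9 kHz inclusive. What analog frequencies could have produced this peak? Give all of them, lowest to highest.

Frequencies that alias to 21.5 kHz are k·fs ± 21.5 kHz for integer k ≥ 0.
k=0: 21.5 kHz.
k=1: 28.4 kHz, 71.4 kHz.
k=2: 78.3 kHz, 121.3 kHz.
k=3: 128.2 kHz, 171.2 kHz.
Within [34.9 kHz, 119.9 kHz]: 71.4 kHz, 78.3 kHz.

71.4 kHz, 78.3 kHz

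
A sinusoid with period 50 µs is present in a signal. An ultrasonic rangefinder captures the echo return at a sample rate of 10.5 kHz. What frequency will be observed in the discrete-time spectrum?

T = 50 µs → f = 1/T = 20 kHz.
20 kHz mod fs = 9.5 kHz.
9.5 kHz > fs/2 = 5.25 kHz, folds to fs − 9.5 kHz = 1 kHz.

1 kHz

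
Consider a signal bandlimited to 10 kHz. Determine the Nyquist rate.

Nyquist rate = 2 × 10 kHz = 20 kHz.

20 kHz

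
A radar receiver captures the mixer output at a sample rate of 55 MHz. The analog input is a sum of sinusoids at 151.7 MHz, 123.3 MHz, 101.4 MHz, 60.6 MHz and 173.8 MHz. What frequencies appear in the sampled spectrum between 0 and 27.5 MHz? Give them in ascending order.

fs/2 = 27.5 MHz.
151.7 MHz mod fs = 41.7 MHz.
41.7 MHz > fs/2 = 27.5 MHz, folds to fs − 41.7 MHz = 13.3 MHz.
123.3 MHz mod fs = 13.3 MHz.
13.3 MHz ≤ fs/2 = 27.5 MHz, appears at 13.3 MHz.
101.4 MHz mod fs = 46.4 MHz.
46.4 MHz > fs/2 = 27.5 MHz, folds to fs − 46.4 MHz = 8.6 MHz.
60.6 MHz mod fs = 5.6 MHz.
5.6 MHz ≤ fs/2 = 27.5 MHz, appears at 5.6 MHz.
173.8 MHz mod fs = 8.8 MHz.
8.8 MHz ≤ fs/2 = 27.5 MHz, appears at 8.8 MHz.
Distinct values: {5.6 MHz, 8.6 MHz, 8.8 MHz, 13.3 MHz}.

5.6 MHz, 8.6 MHz, 8.8 MHz, 13.3 MHz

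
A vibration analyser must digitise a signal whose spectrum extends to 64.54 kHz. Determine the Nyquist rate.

129.08 kHz

Nyquist rate = 2 × 64.54 kHz = 129.08 kHz.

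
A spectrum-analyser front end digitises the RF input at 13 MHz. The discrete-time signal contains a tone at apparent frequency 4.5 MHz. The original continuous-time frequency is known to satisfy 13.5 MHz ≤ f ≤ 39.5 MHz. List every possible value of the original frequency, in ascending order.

17.5 MHz, 21.5 MHz, 30.5 MHz, 34.5 MHz

Frequencies that alias to 4.5 MHz are k·fs ± 4.5 MHz for integer k ≥ 0.
k=0: 4.5 MHz.
k=1: 8.5 MHz, 17.5 MHz.
k=2: 21.5 MHz, 30.5 MHz.
k=3: 34.5 MHz, 43.5 MHz.
k=4: 47.5 MHz, 56.5 MHz.
Within [13.5 MHz, 39.5 MHz]: 17.5 MHz, 21.5 MHz, 30.5 MHz, 34.5 MHz.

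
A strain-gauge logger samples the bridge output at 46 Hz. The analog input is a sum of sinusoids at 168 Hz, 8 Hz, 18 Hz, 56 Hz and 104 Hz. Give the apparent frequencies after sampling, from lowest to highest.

8 Hz, 10 Hz, 12 Hz, 16 Hz, 18 Hz

fs/2 = 23 Hz.
168 Hz mod fs = 30 Hz.
30 Hz > fs/2 = 23 Hz, folds to fs − 30 Hz = 16 Hz.
8 Hz ≤ fs/2 = 23 Hz, passes unchanged.
18 Hz ≤ fs/2 = 23 Hz, passes unchanged.
56 Hz mod fs = 10 Hz.
10 Hz ≤ fs/2 = 23 Hz, appears at 10 Hz.
104 Hz mod fs = 12 Hz.
12 Hz ≤ fs/2 = 23 Hz, appears at 12 Hz.
Distinct values: {8 Hz, 10 Hz, 12 Hz, 16 Hz, 18 Hz}.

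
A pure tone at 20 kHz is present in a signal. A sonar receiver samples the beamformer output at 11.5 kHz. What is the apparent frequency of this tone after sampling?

20 kHz mod fs = 8.5 kHz.
8.5 kHz > fs/2 = 5.75 kHz, folds to fs − 8.5 kHz = 3 kHz.

3 kHz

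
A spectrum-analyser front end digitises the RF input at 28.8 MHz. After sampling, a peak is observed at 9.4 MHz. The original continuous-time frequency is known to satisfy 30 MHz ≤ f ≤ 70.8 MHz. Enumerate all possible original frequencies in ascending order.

38.2 MHz, 48.2 MHz, 67 MHz

Frequencies that alias to 9.4 MHz are k·fs ± 9.4 MHz for integer k ≥ 0.
k=0: 9.4 MHz.
k=1: 19.4 MHz, 38.2 MHz.
k=2: 48.2 MHz, 67 MHz.
k=3: 77 MHz, 95.8 MHz.
Within [30 MHz, 70.8 MHz]: 38.2 MHz, 48.2 MHz, 67 MHz.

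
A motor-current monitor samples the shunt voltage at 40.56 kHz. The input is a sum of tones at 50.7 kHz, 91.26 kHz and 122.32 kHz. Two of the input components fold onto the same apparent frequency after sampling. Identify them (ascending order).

fs/2 = 20.28 kHz.
50.7 kHz mod fs = 10.14 kHz.
10.14 kHz ≤ fs/2 = 20.28 kHz, appears at 10.14 kHz.
91.26 kHz mod fs = 10.14 kHz.
10.14 kHz ≤ fs/2 = 20.28 kHz, appears at 10.14 kHz.
122.32 kHz mod fs = 0.64 kHz.
0.64 kHz ≤ fs/2 = 20.28 kHz, appears at 0.64 kHz.
50.7 kHz and 91.26 kHz both map to 10.14 kHz.

50.7 kHz, 91.26 kHz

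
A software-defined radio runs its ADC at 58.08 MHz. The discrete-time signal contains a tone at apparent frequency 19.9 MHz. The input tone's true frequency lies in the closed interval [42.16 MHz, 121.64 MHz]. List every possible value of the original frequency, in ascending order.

77.98 MHz, 96.26 MHz

Frequencies that alias to 19.9 MHz are k·fs ± 19.9 MHz for integer k ≥ 0.
k=0: 19.9 MHz.
k=1: 38.18 MHz, 77.98 MHz.
k=2: 96.26 MHz, 136.06 MHz.
k=3: 154.34 MHz, 194.14 MHz.
Within [42.16 MHz, 121.64 MHz]: 77.98 MHz, 96.26 MHz.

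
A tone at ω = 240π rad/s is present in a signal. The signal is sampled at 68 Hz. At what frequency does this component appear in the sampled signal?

16 Hz

ω = 240π rad/s → f = ω/(2π) = 120 Hz.
120 Hz mod fs = 52 Hz.
52 Hz > fs/2 = 34 Hz, folds to fs − 52 Hz = 16 Hz.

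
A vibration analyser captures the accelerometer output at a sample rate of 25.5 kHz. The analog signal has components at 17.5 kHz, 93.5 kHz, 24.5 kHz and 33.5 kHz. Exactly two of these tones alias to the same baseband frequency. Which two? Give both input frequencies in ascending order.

fs/2 = 12.75 kHz.
17.5 kHz > fs/2 = 12.75 kHz, folds to fs − 17.5 kHz = 8 kHz.
93.5 kHz mod fs = 17 kHz.
17 kHz > fs/2 = 12.75 kHz, folds to fs − 17 kHz = 8.5 kHz.
24.5 kHz > fs/2 = 12.75 kHz, folds to fs − 24.5 kHz = 1 kHz.
33.5 kHz mod fs = 8 kHz.
8 kHz ≤ fs/2 = 12.75 kHz, appears at 8 kHz.
17.5 kHz and 33.5 kHz both map to 8 kHz.

17.5 kHz, 33.5 kHz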